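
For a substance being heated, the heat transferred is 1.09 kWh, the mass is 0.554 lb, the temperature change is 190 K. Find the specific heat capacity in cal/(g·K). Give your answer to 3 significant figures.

19.6 cal/(g·K)

Solving Q = m·c·ΔT for c: c = Q/(m·ΔT).
Q = 1.09 kWh = 3.924×10^6 J; m = 0.554 lb = 0.2513 kg; ΔT = 190 K.
c = 82186 J/(kg·K)
82186 J/(kg·K) × (1 cal/(g·K) / 4184 J/(kg·K)) = 19.64 cal/(g·K)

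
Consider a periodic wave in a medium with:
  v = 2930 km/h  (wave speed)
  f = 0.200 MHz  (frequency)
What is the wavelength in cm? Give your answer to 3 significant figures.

0.407 cm

Rearranging v = f·λ for λ: λ = v/f.
v = 2930 km/h = 813.9 m/s; f = 0.200 MHz = 2.000×10^5 Hz.
λ = 0.004069 m
0.004069 m × (1 cm / 0.01000 m) = 0.4069 cm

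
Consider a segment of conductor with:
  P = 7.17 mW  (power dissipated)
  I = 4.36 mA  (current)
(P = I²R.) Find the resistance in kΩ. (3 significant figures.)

Rearranging P = I²R for R: R = P/I².
P = 7.17 mW = 0.007170 W; I = 4.36 mA = 0.004360 A.
R = 377.2 Ω
377.2 Ω × (1 kΩ / 1000 Ω) = 0.3772 kΩ

0.377 kΩ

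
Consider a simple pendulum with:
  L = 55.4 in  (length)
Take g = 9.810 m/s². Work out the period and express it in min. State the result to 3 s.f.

T is given directly by: T = 2π√(L/g).
L = 55.4 in = 1.407 m; g = 9.810 m/s².
T = 2.380 s
2.380 s × (1 min / 60.00 s) = 0.03966 min

0.0397 min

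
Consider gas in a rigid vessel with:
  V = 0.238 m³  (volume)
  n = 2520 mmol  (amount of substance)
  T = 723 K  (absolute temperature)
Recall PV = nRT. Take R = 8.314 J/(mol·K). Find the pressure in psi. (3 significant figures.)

From the ideal-gas law: P = nRT/V.
V = 0.238 m³; n = 2520 mmol = 2.520 mol; T = 723 K; R = 8.314 J/(mol·K).
P = 63646 Pa
63646 Pa × (1 psi / 6895 Pa) = 9.231 psi

9.23 psi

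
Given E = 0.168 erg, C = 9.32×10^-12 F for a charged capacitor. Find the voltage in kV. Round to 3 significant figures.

0.0600 kV

Rearranging: V = √(2E/C).
E = 0.168 erg = 1.680×10^-8 J; C = 9.32×10^-12 F.
V = 60.04 V  (the unit combination reduces to kg·m²/(A·s³) = V)
60.04 V × (1 kV / 1000 V) = 0.06004 kV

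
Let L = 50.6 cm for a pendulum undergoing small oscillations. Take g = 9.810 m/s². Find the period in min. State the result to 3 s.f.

Directly: T = 2π√(L/g).
L = 50.6 cm = 0.5060 m; g = 9.810 m/s².
T = 1.427 s
1.427 s × (1 min / 60.00 s) = 0.02378 min

0.0238 min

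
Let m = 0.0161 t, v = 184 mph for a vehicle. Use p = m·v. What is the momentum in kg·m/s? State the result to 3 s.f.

1320 kg·m/s

p is given directly by: p = mv.
m = 0.0161 t = 16.10 kg; v = 184 mph = 82.26 m/s.
p = 1324 kg·m/s  (the unit combination reduces to kg·m/s = kg·m/s)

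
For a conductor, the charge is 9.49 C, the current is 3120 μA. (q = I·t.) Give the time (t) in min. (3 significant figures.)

Solving q = I·t for t: t = q/I.
q = 9.49 C; I = 3120 μA = 0.003120 A.
t = 3042 s
3042 s × (1 min / 60.00 s) = 50.69 min

50.7 min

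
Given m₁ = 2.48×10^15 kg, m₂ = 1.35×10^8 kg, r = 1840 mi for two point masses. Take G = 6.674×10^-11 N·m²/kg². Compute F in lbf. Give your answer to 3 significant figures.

0.573 lbf

From Newton's law of gravitation: F = Gm₁m₂/r².
m₁ = 2.48×10^15 kg; m₂ = 1.35×10^8 kg; r = 1840 mi = 2.961×10^6 m; G = 6.674×10^-11 N·m²/kg².
F = 2.548 N
2.548 N × (1 lbf / 4.448 N) = 0.5729 lbf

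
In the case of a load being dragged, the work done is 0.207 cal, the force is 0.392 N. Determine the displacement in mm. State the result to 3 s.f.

2210 mm

Solving W = F·d for d: d = W/F.
W = 0.207 cal = 0.8661 J; F = 0.392 N.
d = 2.209 m
2.209 m × (1 mm / 0.001000 m) = 2209 mm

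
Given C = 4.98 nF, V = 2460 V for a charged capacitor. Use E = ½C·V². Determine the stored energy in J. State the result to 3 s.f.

Directly: E = ½CV².
C = 4.98 nF = 4.980×10^-9 F; V = 2460 V.
E = 0.01507 J  (the unit combination reduces to kg·m²/s² = J)

0.0151 J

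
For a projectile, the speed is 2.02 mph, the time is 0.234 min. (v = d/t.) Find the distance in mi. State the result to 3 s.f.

0.00788 mi

Rearranging v = d/t for d: d = v·t.
v = 2.02 mph = 0.9030 m/s; t = 0.234 min = 14.04 s.
d = 12.68 m
12.68 m × (1 mi / 1609 m) = 0.007878 mi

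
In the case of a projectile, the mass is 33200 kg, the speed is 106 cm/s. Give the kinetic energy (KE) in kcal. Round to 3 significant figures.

4.46 kcal

KE is given directly by: KE = ½mv².
m = 33200 kg; v = 106 cm/s = 1.060 m/s.
KE = 18652 J
18652 J × (1 kcal / 4184 J) = 4.458 kcal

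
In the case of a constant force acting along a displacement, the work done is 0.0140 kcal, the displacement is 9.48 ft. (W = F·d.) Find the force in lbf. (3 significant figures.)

Rearranging W = F·d for F: F = W/d.
W = 0.0140 kcal = 58.58 J; d = 9.48 ft = 2.890 m.
F = 20.27 N  (the unit combination reduces to kg·m/s² = N)
20.27 N × (1 lbf / 4.448 N) = 4.557 lbf

4.56 lbf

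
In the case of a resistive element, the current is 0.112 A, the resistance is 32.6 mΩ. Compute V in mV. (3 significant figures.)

3.65 mV

V is given directly by: V = IR.
I = 0.112 A; R = 32.6 mΩ = 0.03260 Ω.
V = 0.003651 V
0.003651 V × (1 mV / 0.001000 V) = 3.651 mV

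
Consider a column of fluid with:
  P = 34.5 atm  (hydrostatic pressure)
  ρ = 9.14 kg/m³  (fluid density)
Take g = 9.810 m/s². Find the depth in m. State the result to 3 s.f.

39000 m

Rearranging: h = P/(ρ·g).
P = 34.5 atm = 3.496×10^6 Pa; ρ = 9.14 kg/m³; g = 9.810 m/s².
h = 38987 m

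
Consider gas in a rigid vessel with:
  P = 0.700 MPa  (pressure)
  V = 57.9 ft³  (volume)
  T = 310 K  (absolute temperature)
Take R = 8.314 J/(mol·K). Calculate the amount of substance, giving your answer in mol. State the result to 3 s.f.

445 mol

Rearranging: n = PV/(RT).
P = 0.700 MPa = 7.000×10^5 Pa; V = 57.9 ft³ = 1.640 m³; T = 310 K; R = 8.314 J/(mol·K).
n = 445.3 mol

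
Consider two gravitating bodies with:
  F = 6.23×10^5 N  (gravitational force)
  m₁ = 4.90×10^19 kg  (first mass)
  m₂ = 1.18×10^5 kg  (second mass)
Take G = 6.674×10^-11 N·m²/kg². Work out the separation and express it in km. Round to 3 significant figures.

24.9 km

From Newton's law of gravitation: r = √(G·m₁m₂/F).
F = 6.23×10^5 N; m₁ = 4.90×10^19 kg; m₂ = 1.18×10^5 kg; G = 6.674×10^-11 N·m²/kg².
r = 24888 m
24888 m × (1 km / 1000 m) = 24.89 km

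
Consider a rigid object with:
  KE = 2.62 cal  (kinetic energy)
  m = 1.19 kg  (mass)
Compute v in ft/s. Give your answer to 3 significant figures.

Solving KE = ½mv² for v: v = √(2·KE/m).
KE = 2.62 cal = 10.96 J; m = 1.19 kg.
v = 4.292 m/s
4.292 m/s × (1 ft/s / 0.3048 m/s) = 14.08 ft/s

14.1 ft/s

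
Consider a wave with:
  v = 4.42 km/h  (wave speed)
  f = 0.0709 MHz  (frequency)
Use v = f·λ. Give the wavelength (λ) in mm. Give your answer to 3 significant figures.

Rearranging: λ = v/f.
v = 4.42 km/h = 1.228 m/s; f = 0.0709 MHz = 70900 Hz.
λ = 1.732×10^-5 m
1.732×10^-5 m × (1 mm / 0.001000 m) = 0.01732 mm

0.0173 mm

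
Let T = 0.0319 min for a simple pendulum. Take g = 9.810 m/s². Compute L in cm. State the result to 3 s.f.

Solving T = 2π√(L/g) for L: L = g·(T/2π)².
T = 0.0319 min = 1.914 s; g = 9.810 m/s².
L = 0.9103 m
0.9103 m × (1 cm / 0.01000 m) = 91.03 cm

91.0 cm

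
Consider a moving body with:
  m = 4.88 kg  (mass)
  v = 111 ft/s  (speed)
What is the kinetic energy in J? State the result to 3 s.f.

2790 J

KE is given directly by: KE = ½mv².
m = 4.88 kg; v = 111 ft/s = 33.83 m/s.
KE = 2793 J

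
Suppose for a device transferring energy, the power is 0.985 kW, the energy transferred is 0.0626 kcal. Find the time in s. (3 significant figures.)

Rearranging P = W/t for t: t = W/P.
P = 0.985 kW = 985.0 W; W = 0.0626 kcal = 261.9 J.
t = 0.2659 s

0.266 s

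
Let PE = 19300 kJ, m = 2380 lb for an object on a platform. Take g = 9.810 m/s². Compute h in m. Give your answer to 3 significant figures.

1820 m

Rearranging PE = m·g·h for h: h = PE/(m·g).
PE = 19300 kJ = 1.930×10^7 J; m = 2380 lb = 1080 kg; g = 9.810 m/s².
h = 1822 m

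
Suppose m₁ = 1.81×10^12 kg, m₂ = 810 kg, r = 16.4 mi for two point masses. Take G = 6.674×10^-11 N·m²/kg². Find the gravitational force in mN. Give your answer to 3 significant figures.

0.140 mN

Directly: F = Gm₁m₂/r².
m₁ = 1.81×10^12 kg; m₂ = 810 kg; r = 16.4 mi = 26393 m; G = 6.674×10^-11 N·m²/kg².
F = 1.405×10^-4 N
1.405×10^-4 N × (1 mN / 0.001000 N) = 0.1405 mN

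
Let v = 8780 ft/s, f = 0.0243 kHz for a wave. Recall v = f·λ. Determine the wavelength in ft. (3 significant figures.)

Solving v = f·λ for λ: λ = v/f.
v = 8780 ft/s = 2676 m/s; f = 0.0243 kHz = 24.30 Hz.
λ = 110.1 m
110.1 m × (1 ft / 0.3048 m) = 361.3 ft

361 ft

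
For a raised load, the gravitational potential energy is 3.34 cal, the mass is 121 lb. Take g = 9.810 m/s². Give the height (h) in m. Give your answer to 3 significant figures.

Rearranging PE = m·g·h for h: h = PE/(m·g).
PE = 3.34 cal = 13.97 J; m = 121 lb = 54.88 kg; g = 9.810 m/s².
h = 0.02595 m

0.0260 m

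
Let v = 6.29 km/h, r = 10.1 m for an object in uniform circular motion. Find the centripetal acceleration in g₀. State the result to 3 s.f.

0.0308 g₀

a is given directly by: a = v²/r.
v = 6.29 km/h = 1.747 m/s; r = 10.1 m.
a = 0.3023 m/s²
0.3023 m/s² × (1 g₀ / 9.807 m/s²) = 0.03082 g₀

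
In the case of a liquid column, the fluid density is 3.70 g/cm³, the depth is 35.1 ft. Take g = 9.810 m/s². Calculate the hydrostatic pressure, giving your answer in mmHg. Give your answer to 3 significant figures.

2910 mmHg

P is given directly by: P = ρgh.
ρ = 3.70 g/cm³ = 3700 kg/m³; h = 35.1 ft = 10.70 m; g = 9.810 m/s².
P = 3.883×10^5 Pa
3.883×10^5 Pa × (1 mmHg / 133.3 Pa) = 2913 mmHg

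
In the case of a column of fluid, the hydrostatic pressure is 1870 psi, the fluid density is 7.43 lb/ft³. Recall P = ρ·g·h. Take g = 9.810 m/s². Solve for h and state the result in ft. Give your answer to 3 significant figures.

Rearranging P = ρ·g·h for h: h = P/(ρ·g).
P = 1870 psi = 1.289×10^7 Pa; ρ = 7.43 lb/ft³ = 119.0 kg/m³; g = 9.810 m/s².
h = 11043 m
11043 m × (1 ft / 0.3048 m) = 36230 ft

36200 ft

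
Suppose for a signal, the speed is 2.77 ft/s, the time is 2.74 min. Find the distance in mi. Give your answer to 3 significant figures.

Solving v = d/t for d: d = v·t.
v = 2.77 ft/s = 0.8443 m/s; t = 2.74 min = 164.4 s.
d = 138.8 m
138.8 m × (1 mi / 1609 m) = 0.08625 mi

0.0862 mi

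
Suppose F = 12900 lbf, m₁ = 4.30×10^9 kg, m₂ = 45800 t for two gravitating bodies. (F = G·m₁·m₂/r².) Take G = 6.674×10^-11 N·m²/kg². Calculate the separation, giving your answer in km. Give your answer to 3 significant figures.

0.0151 km

Solving F = G·m₁·m₂/r² for r: r = √(G·m₁m₂/F).
F = 12900 lbf = 57382 N; m₁ = 4.30×10^9 kg; m₂ = 45800 t = 4.580×10^7 kg; G = 6.674×10^-11 N·m²/kg².
r = 15.13 m
15.13 m × (1 km / 1000 m) = 0.01513 km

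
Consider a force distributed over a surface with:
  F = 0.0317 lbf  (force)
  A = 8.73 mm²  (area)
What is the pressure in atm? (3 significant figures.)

0.159 atm

P is given directly by: P = F/A.
F = 0.0317 lbf = 0.1410 N; A = 8.73 mm² = 8.730×10^-6 m².
P = 16152 Pa  (the unit combination reduces to kg/(m·s²) = Pa)
16152 Pa × (1 atm / 1.013×10^5 Pa) = 0.1594 atm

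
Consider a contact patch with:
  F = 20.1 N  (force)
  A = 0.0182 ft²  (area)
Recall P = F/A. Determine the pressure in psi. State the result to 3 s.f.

1.72 psi

Directly: P = F/A.
F = 20.1 N; A = 0.0182 ft² = 0.001691 m².
P = 11888 Pa
11888 Pa × (1 psi / 6895 Pa) = 1.724 psi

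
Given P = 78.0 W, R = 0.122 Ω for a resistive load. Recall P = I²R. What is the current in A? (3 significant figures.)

Rearranging: I = √(P/R).
P = 78.0 W; R = 0.122 Ω.
I = 25.29 A

25.3 A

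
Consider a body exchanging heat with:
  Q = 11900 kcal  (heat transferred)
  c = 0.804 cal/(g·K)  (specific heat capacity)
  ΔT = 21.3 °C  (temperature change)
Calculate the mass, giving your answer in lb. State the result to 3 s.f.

Rearranging Q = m·c·ΔT for m: m = Q/(c·ΔT).
Q = 11900 kcal = 4.979×10^7 J; c = 0.804 cal/(g·K) = 3364 J/(kg·K); ΔT = 21.3 °C = 21.30 K.
m = 694.9 kg
694.9 kg × (1 lb / 0.4536 kg) = 1532 lb

1530 lb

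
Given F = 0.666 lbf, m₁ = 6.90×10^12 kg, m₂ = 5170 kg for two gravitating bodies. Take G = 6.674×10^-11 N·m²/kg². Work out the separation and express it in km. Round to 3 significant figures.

0.896 km

From Newton's law of gravitation: r = √(G·m₁m₂/F).
F = 0.666 lbf = 2.963 N; m₁ = 6.90×10^12 kg; m₂ = 5170 kg; G = 6.674×10^-11 N·m²/kg².
r = 896.5 m
896.5 m × (1 km / 1000 m) = 0.8965 km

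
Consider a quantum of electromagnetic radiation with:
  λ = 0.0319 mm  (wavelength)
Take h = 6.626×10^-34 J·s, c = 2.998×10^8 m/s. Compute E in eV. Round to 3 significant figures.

Directly: E = hc/λ.
λ = 0.0319 mm = 3.190×10^-5 m; h = 6.626×10^-34 J·s; c = 2.998×10^8 m/s.
E = 6.227×10^-21 J  (the unit combination reduces to kg·m²/s² = J)
6.227×10^-21 J × (1 eV / 1.602×10^-19 J) = 0.03887 eV

0.0389 eV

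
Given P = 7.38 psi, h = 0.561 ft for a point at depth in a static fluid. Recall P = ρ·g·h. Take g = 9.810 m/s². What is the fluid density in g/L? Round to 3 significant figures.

30300 g/L

Solving P = ρ·g·h for ρ: ρ = P/(g·h).
P = 7.38 psi = 50883 Pa; h = 0.561 ft = 0.1710 m; g = 9.810 m/s².
ρ = 30334 kg/m³
Since 1 g/L = 1 kg/m³, 30334 g/L.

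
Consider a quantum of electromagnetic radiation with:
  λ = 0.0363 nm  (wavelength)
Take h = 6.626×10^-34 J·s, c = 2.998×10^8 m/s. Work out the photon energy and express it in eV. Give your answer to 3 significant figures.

Directly: E = hc/λ.
λ = 0.0363 nm = 3.630×10^-11 m; h = 6.626×10^-34 J·s; c = 2.998×10^8 m/s.
E = 5.472×10^-15 J
5.472×10^-15 J × (1 eV / 1.602×10^-19 J) = 34156 eV

34200 eV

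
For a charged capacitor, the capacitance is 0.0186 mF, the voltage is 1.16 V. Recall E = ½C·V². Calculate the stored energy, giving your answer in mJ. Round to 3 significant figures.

0.0125 mJ

E is given directly by: E = ½CV².
C = 0.0186 mF = 1.860×10^-5 F; V = 1.16 V.
E = 1.251×10^-5 J
1.251×10^-5 J × (1 mJ / 0.001000 J) = 0.01251 mJ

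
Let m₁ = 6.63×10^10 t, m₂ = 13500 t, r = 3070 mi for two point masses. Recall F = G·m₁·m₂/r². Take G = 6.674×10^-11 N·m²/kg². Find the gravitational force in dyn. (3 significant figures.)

From Newton's law of gravitation: F = Gm₁m₂/r².
m₁ = 6.63×10^10 t = 6.630×10^13 kg; m₂ = 13500 t = 1.350×10^7 kg; r = 3070 mi = 4.941×10^6 m; G = 6.674×10^-11 N·m²/kg².
F = 0.002447 N
0.002447 N × (1 dyn / 1.000×10^-5 N) = 244.7 dyn

245 dyn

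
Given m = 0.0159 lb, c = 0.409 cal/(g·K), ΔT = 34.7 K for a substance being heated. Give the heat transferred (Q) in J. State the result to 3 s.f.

428 J

Directly: Q = mcΔT.
m = 0.0159 lb = 0.007212 kg; c = 0.409 cal/(g·K) = 1711 J/(kg·K); ΔT = 34.7 K.
Q = 428.3 J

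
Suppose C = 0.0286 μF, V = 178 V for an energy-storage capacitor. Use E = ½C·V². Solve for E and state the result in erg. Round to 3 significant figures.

Directly: E = ½CV².
C = 0.0286 μF = 2.860×10^-8 F; V = 178 V.
E = 4.531×10^-4 J
4.531×10^-4 J × (1 erg / 1.000×10^-7 J) = 4531 erg

4530 erg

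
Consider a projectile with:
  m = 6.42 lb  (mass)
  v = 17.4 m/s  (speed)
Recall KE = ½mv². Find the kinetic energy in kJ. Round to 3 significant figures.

0.441 kJ

Directly: KE = ½mv².
m = 6.42 lb = 2.912 kg; v = 17.4 m/s.
KE = 440.8 J
440.8 J × (1 kJ / 1000 J) = 0.4408 kJ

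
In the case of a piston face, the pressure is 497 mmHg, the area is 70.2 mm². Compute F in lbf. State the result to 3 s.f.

1.05 lbf

Solving P = F/A for F: F = P·A.
P = 497 mmHg = 66261 Pa; A = 70.2 mm² = 7.020×10^-5 m².
F = 4.652 N
4.652 N × (1 lbf / 4.448 N) = 1.046 lbf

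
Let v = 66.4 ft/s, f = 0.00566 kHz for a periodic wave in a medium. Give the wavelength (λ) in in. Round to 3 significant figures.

Solving v = f·λ for λ: λ = v/f.
v = 66.4 ft/s = 20.24 m/s; f = 0.00566 kHz = 5.660 Hz.
λ = 3.576 m
3.576 m × (1 in / 0.02540 m) = 140.8 in

141 in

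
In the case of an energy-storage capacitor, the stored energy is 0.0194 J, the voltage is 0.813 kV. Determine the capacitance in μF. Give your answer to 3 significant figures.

Solving E = ½C·V² for C: C = 2E/V².
E = 0.0194 J; V = 0.813 kV = 813.0 V.
C = 5.870×10^-8 F
5.870×10^-8 F × (1 μF / 1.000×10^-6 F) = 0.05870 μF

0.0587 μF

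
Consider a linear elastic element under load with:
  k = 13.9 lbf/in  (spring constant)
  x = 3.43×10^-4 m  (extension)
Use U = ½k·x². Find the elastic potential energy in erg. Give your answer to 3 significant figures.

Directly: U = ½kx².
k = 13.9 lbf/in = 2434 N/m; x = 3.43×10^-4 m.
U = 1.432×10^-4 J  (the unit combination reduces to kg·m²/s² = J)
1.432×10^-4 J × (1 erg / 1.000×10^-7 J) = 1432 erg

1430 erg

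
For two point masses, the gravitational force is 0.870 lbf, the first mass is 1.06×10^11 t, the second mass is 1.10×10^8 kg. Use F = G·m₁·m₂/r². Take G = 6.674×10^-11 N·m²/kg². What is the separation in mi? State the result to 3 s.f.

279 mi

Solving F = G·m₁·m₂/r² for r: r = √(G·m₁m₂/F).
F = 0.870 lbf = 3.870 N; m₁ = 1.06×10^11 t = 1.060×10^14 kg; m₂ = 1.10×10^8 kg; G = 6.674×10^-11 N·m²/kg².
r = 4.484×10^5 m
4.484×10^5 m × (1 mi / 1609 m) = 278.6 mi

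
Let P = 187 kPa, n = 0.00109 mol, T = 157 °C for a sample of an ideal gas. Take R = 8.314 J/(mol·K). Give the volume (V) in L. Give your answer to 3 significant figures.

0.0208 L

Rearranging PV = nRT for V: V = nRT/P.
P = 187 kPa = 1.870×10^5 Pa; n = 0.00109 mol; T = 157 °C = 430.1 K; R = 8.314 J/(mol·K).
V = 2.085×10^-5 m³
2.085×10^-5 m³ × (1 L / 0.001000 m³) = 0.02085 L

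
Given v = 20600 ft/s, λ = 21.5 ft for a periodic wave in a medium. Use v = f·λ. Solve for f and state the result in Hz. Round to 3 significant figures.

958 Hz

Solving v = f·λ for f: f = v/λ.
v = 20600 ft/s = 6279 m/s; λ = 21.5 ft = 6.553 m.
f = 958.1 Hz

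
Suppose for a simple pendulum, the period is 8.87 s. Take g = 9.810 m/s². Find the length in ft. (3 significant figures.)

Rearranging T = 2π√(L/g) for L: L = g·(T/2π)².
T = 8.87 s; g = 9.810 m/s².
L = 19.55 m
19.55 m × (1 ft / 0.3048 m) = 64.14 ft

64.1 ft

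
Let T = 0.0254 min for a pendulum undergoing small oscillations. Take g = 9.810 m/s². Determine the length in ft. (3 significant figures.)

1.89 ft

Solving T = 2π√(L/g) for L: L = g·(T/2π)².
T = 0.0254 min = 1.524 s; g = 9.810 m/s².
L = 0.5771 m
0.5771 m × (1 ft / 0.3048 m) = 1.893 ft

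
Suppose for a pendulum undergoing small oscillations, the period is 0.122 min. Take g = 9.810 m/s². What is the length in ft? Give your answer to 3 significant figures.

Rearranging T = 2π√(L/g) for L: L = g·(T/2π)².
T = 0.122 min = 7.320 s; g = 9.810 m/s².
L = 13.31 m
13.31 m × (1 ft / 0.3048 m) = 43.68 ft

43.7 ft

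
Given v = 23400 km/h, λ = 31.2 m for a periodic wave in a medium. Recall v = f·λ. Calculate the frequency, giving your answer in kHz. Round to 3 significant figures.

Solving v = f·λ for f: f = v/λ.
v = 23400 km/h = 6500 m/s; λ = 31.2 m.
f = 208.3 Hz
208.3 Hz × (1 kHz / 1000 Hz) = 0.2083 kHz

0.208 kHz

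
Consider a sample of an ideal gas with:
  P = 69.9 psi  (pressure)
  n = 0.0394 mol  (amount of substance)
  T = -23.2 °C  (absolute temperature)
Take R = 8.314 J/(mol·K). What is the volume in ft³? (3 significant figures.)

0.00600 ft³

From the ideal-gas law: V = nRT/P.
P = 69.9 psi = 4.819×10^5 Pa; n = 0.0394 mol; T = -23.2 °C = 249.9 K; R = 8.314 J/(mol·K).
V = 1.699×10^-4 m³
1.699×10^-4 m³ × (1 ft³ / 0.02832 m³) = 0.006000 ft³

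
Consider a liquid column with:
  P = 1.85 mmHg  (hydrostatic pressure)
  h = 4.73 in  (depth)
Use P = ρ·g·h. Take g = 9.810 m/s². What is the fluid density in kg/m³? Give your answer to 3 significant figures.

Rearranging: ρ = P/(g·h).
P = 1.85 mmHg = 246.6 Pa; h = 4.73 in = 0.1201 m; g = 9.810 m/s².
ρ = 209.3 kg/m³

209 kg/m³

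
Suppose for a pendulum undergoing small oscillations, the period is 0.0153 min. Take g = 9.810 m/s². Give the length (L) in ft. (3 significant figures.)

0.687 ft

Solving T = 2π√(L/g) for L: L = g·(T/2π)².
T = 0.0153 min = 0.9180 s; g = 9.810 m/s².
L = 0.2094 m
0.2094 m × (1 ft / 0.3048 m) = 0.6870 ft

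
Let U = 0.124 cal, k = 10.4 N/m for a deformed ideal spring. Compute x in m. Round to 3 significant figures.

Solving U = ½k·x² for x: x = √(2U/k).
U = 0.124 cal = 0.5188 J; k = 10.4 N/m.
x = 0.3159 m

0.316 m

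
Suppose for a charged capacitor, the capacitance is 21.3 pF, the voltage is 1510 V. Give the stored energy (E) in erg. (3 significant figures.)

E is given directly by: E = ½CV².
C = 21.3 pF = 2.130×10^-11 F; V = 1510 V.
E = 2.428×10^-5 J
2.428×10^-5 J × (1 erg / 1.000×10^-7 J) = 242.8 erg

243 erg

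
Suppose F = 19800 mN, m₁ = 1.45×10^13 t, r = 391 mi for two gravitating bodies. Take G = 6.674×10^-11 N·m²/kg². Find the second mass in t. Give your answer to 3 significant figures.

8100 t

Rearranging: m₂ = F·r²/(G·m₁).
F = 19800 mN = 19.80 N; m₁ = 1.45×10^13 t = 1.450×10^16 kg; r = 391 mi = 6.293×10^5 m; G = 6.674×10^-11 N·m²/kg².
m₂ = 8.101×10^6 kg
8.101×10^6 kg × (1 t / 1000 kg) = 8101 t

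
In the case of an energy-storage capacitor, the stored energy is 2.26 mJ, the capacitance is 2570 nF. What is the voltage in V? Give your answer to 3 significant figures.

Rearranging: V = √(2E/C).
E = 2.26 mJ = 0.002260 J; C = 2570 nF = 2.570×10^-6 F.
V = 41.94 V

41.9 V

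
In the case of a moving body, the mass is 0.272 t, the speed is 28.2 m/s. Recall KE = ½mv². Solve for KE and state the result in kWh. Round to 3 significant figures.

0.0300 kWh

KE is given directly by: KE = ½mv².
m = 0.272 t = 272.0 kg; v = 28.2 m/s.
KE = 1.082×10^5 J
1.082×10^5 J × (1 kWh / 3.600×10^6 J) = 0.03004 kWh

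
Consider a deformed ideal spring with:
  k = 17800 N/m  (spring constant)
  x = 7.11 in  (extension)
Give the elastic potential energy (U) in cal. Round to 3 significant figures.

U is given directly by: U = ½kx².
k = 17800 N/m; x = 7.11 in = 0.1806 m.
U = 290.3 J
290.3 J × (1 cal / 4.184 J) = 69.38 cal

69.4 cal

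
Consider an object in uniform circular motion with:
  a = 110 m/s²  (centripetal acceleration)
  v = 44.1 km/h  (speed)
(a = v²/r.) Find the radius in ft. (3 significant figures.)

4.48 ft

Solving a = v²/r for r: r = v²/a.
a = 110 m/s²; v = 44.1 km/h = 12.25 m/s.
r = 1.364 m
1.364 m × (1 ft / 0.3048 m) = 4.476 ft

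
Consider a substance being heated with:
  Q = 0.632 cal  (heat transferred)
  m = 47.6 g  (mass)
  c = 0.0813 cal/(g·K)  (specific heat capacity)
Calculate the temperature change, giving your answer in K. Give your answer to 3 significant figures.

Solving Q = m·c·ΔT for ΔT: ΔT = Q/(m·c).
Q = 0.632 cal = 2.644 J; m = 47.6 g = 0.04760 kg; c = 0.0813 cal/(g·K) = 340.2 J/(kg·K).
ΔT = 0.1633 K

0.163 K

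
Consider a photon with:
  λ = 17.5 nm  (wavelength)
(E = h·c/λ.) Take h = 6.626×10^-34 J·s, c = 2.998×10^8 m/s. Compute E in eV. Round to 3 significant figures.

70.8 eV

E is given directly by: E = hc/λ.
λ = 17.5 nm = 1.750×10^-8 m; h = 6.626×10^-34 J·s; c = 2.998×10^8 m/s.
E = 1.135×10^-17 J  (the unit combination reduces to kg·m²/s² = J)
1.135×10^-17 J × (1 eV / 1.602×10^-19 J) = 70.85 eV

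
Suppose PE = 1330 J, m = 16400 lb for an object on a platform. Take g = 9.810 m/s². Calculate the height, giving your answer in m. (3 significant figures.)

Solving PE = m·g·h for h: h = PE/(m·g).
PE = 1330 J; m = 16400 lb = 7439 kg; g = 9.810 m/s².
h = 0.01823 m

0.0182 m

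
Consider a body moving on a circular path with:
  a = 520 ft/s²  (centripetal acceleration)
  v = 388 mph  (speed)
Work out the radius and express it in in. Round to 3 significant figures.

7470 in

Rearranging a = v²/r for r: r = v²/a.
a = 520 ft/s² = 158.5 m/s²; v = 388 mph = 173.5 m/s.
r = 189.8 m
189.8 m × (1 in / 0.02540 m) = 7473 in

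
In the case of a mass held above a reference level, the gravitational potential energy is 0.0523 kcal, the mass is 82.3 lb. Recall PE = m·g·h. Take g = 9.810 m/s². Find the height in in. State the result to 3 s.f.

Rearranging PE = m·g·h for h: h = PE/(m·g).
PE = 0.0523 kcal = 218.8 J; m = 82.3 lb = 37.33 kg; g = 9.810 m/s².
h = 0.5975 m
0.5975 m × (1 in / 0.02540 m) = 23.52 in

23.5 in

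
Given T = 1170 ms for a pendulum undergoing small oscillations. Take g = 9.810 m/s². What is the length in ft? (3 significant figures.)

Solving T = 2π√(L/g) for L: L = g·(T/2π)².
T = 1170 ms = 1.170 s; g = 9.810 m/s².
L = 0.3402 m
0.3402 m × (1 ft / 0.3048 m) = 1.116 ft

1.12 ft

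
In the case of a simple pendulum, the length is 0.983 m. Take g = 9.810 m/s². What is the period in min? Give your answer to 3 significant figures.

Directly: T = 2π√(L/g).
L = 0.983 m; g = 9.810 m/s².
T = 1.989 s
1.989 s × (1 min / 60.00 s) = 0.03315 min

0.0331 min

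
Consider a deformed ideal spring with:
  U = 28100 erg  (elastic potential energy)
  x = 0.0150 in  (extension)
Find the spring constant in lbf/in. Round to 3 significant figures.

221 lbf/in

Rearranging: k = 2U/x².
U = 28100 erg = 0.002810 J; x = 0.0150 in = 3.810×10^-4 m.
k = 38716 N/m
38716 N/m × (1 lbf/in / 175.1 N/m) = 221.1 lbf/in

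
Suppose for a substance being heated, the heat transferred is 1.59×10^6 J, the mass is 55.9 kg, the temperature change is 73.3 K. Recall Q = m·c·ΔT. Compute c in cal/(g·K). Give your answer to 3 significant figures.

Solving Q = m·c·ΔT for c: c = Q/(m·ΔT).
Q = 1.59×10^6 J; m = 55.9 kg; ΔT = 73.3 K.
c = 388.0 J/(kg·K)
388.0 J/(kg·K) × (1 cal/(g·K) / 4184 J/(kg·K)) = 0.09274 cal/(g·K)

0.0927 cal/(g·K)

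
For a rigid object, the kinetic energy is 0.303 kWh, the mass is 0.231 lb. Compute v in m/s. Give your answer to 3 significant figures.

4560 m/s

Rearranging KE = ½mv² for v: v = √(2·KE/m).
KE = 0.303 kWh = 1.091×10^6 J; m = 0.231 lb = 0.1048 kg.
v = 4563 m/s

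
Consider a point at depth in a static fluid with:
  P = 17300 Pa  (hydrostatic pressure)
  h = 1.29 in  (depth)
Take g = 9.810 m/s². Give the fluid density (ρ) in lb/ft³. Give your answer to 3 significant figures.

Rearranging P = ρ·g·h for ρ: ρ = P/(g·h).
P = 17300 Pa; h = 1.29 in = 0.03277 m; g = 9.810 m/s².
ρ = 53821 kg/m³
53821 kg/m³ × (1 lb/ft³ / 16.02 kg/m³) = 3360 lb/ft³

3360 lb/ft³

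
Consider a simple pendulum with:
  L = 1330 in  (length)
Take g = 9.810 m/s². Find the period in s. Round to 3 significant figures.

T is given directly by: T = 2π√(L/g).
L = 1330 in = 33.78 m; g = 9.810 m/s².
T = 11.66 s

11.7 s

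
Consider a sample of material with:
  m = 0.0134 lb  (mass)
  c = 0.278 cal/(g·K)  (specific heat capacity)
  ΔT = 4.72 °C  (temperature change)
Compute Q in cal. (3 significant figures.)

Q is given directly by: Q = mcΔT.
m = 0.0134 lb = 0.006078 kg; c = 0.278 cal/(g·K) = 1163 J/(kg·K); ΔT = 4.72 °C = 4.720 K.
Q = 33.37 J  (the unit combination reduces to kg·m²/s² = J)
33.37 J × (1 cal / 4.184 J) = 7.975 cal

7.98 cal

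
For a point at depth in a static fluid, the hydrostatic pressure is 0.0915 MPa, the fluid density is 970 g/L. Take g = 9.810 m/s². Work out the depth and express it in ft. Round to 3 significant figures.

Rearranging P = ρ·g·h for h: h = P/(ρ·g).
P = 0.0915 MPa = 91500 Pa; ρ = 970 g/L = 970.0 kg/m³; g = 9.810 m/s².
h = 9.616 m
9.616 m × (1 ft / 0.3048 m) = 31.55 ft

31.5 ft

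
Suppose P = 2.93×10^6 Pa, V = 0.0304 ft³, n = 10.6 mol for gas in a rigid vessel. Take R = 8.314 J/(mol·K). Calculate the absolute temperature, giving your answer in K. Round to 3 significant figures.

28.6 K

Rearranging PV = nRT for T: T = PV/(nR).
P = 2.93×10^6 Pa; V = 0.0304 ft³ = 8.608×10^-4 m³; n = 10.6 mol; R = 8.314 J/(mol·K).
T = 28.62 K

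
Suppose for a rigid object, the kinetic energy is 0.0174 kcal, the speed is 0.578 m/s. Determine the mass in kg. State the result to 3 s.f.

Rearranging KE = ½mv² for m: m = 2·KE/v².
KE = 0.0174 kcal = 72.80 J; v = 0.578 m/s.
m = 435.8 kg

436 kg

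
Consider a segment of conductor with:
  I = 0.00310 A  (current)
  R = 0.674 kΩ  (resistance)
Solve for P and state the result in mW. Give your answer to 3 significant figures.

6.48 mW

Directly: P = I²R.
I = 0.00310 A; R = 0.674 kΩ = 674.0 Ω.
P = 0.006477 W
0.006477 W × (1 mW / 0.001000 W) = 6.477 mW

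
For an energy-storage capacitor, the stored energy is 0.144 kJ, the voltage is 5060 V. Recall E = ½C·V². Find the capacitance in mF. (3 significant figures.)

Rearranging E = ½C·V² for C: C = 2E/V².
E = 0.144 kJ = 144.0 J; V = 5060 V.
C = 1.125×10^-5 F
1.125×10^-5 F × (1 mF / 0.001000 F) = 0.01125 mF

0.0112 mF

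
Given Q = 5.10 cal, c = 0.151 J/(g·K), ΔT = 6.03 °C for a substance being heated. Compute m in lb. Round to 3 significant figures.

0.0517 lb

Rearranging Q = m·c·ΔT for m: m = Q/(c·ΔT).
Q = 5.10 cal = 21.34 J; c = 0.151 J/(g·K) = 151.0 J/(kg·K); ΔT = 6.03 °C = 6.030 K.
m = 0.02344 kg
0.02344 kg × (1 lb / 0.4536 kg) = 0.05167 lb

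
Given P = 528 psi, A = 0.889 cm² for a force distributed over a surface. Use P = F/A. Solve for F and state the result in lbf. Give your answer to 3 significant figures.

72.8 lbf

Solving P = F/A for F: F = P·A.
P = 528 psi = 3.640×10^6 Pa; A = 0.889 cm² = 8.890×10^-5 m².
F = 323.6 N  (the unit combination reduces to kg·m/s² = N)
323.6 N × (1 lbf / 4.448 N) = 72.76 lbf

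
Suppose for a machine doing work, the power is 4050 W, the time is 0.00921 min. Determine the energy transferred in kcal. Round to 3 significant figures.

Solving P = W/t for W: W = P·t.
P = 4050 W; t = 0.00921 min = 0.5526 s.
W = 2238 J
2238 J × (1 kcal / 4184 J) = 0.5349 kcal

0.535 kcal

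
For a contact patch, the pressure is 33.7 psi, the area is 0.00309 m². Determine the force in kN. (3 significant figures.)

Rearranging: F = P·A.
P = 33.7 psi = 2.324×10^5 Pa; A = 0.00309 m².
F = 718.0 N
718.0 N × (1 kN / 1000 N) = 0.7180 kN

0.718 kN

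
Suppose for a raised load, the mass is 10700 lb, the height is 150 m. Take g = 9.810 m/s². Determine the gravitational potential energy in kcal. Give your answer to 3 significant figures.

1710 kcal

Directly: PE = mgh.
m = 10700 lb = 4853 kg; h = 150 m; g = 9.810 m/s².
PE = 7.142×10^6 J
7.142×10^6 J × (1 kcal / 4184 J) = 1707 kcal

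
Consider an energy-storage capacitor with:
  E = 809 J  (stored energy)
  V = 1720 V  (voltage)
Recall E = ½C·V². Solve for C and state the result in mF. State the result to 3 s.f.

0.547 mF

Rearranging E = ½C·V² for C: C = 2E/V².
E = 809 J; V = 1720 V.
C = 5.469×10^-4 F
5.469×10^-4 F × (1 mF / 0.001000 F) = 0.5469 mF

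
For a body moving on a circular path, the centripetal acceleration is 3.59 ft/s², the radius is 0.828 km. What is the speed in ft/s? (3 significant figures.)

98.8 ft/s

Rearranging: v = √(a·r).
a = 3.59 ft/s² = 1.094 m/s²; r = 0.828 km = 828.0 m.
v = 30.10 m/s
30.10 m/s × (1 ft/s / 0.3048 m/s) = 98.75 ft/s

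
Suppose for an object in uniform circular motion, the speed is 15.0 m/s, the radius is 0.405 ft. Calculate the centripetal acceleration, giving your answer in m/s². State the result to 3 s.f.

1820 m/s²

a is given directly by: a = v²/r.
v = 15.0 m/s; r = 0.405 ft = 0.1234 m.
a = 1823 m/s²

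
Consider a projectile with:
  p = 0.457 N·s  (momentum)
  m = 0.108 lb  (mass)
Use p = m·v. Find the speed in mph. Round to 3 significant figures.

Solving p = m·v for v: v = p/m.
p = 0.457 N·s = 0.4570 kg·m/s; m = 0.108 lb = 0.04899 kg.
v = 9.329 m/s
9.329 m/s × (1 mph / 0.4470 m/s) = 20.87 mph

20.9 mph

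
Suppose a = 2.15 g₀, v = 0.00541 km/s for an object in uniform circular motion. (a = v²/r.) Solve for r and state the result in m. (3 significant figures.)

Solving a = v²/r for r: r = v²/a.
a = 2.15 g₀ = 21.08 m/s²; v = 0.00541 km/s = 5.410 m/s.
r = 1.388 m

1.39 m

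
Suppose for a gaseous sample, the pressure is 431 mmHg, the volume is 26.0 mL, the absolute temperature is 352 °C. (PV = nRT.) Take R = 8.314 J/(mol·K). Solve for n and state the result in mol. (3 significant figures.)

2.87×10^-4 mol

Rearranging: n = PV/(RT).
P = 431 mmHg = 57462 Pa; V = 26.0 mL = 2.600×10^-5 m³; T = 352 °C = 625.1 K; R = 8.314 J/(mol·K).
n = 2.874×10^-4 mol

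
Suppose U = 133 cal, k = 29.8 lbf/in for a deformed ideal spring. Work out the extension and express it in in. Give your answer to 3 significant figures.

Rearranging: x = √(2U/k).
U = 133 cal = 556.5 J; k = 29.8 lbf/in = 5219 N/m.
x = 0.4618 m
0.4618 m × (1 in / 0.02540 m) = 18.18 in

18.2 in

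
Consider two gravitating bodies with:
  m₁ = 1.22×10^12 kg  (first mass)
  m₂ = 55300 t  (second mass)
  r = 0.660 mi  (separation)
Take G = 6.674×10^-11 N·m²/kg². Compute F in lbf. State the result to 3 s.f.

From Newton's law of gravitation: F = Gm₁m₂/r².
m₁ = 1.22×10^12 kg; m₂ = 55300 t = 5.530×10^7 kg; r = 0.660 mi = 1062 m; G = 6.674×10^-11 N·m²/kg².
F = 3991 N  (the unit combination reduces to kg·m/s² = N)
3991 N × (1 lbf / 4.448 N) = 897.2 lbf

897 lbf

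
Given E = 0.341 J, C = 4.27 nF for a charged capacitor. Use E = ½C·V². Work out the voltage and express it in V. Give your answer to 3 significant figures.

Rearranging E = ½C·V² for V: V = √(2E/C).
E = 0.341 J; C = 4.27 nF = 4.270×10^-9 F.
V = 12638 V

12600 V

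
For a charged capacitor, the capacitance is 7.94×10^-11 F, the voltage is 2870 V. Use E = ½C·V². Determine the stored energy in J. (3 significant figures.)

3.27×10^-4 J

E is given directly by: E = ½CV².
C = 7.94×10^-11 F; V = 2870 V.
E = 3.270×10^-4 J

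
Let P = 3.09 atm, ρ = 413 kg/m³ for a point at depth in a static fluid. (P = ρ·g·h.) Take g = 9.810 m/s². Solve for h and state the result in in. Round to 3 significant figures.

Rearranging: h = P/(ρ·g).
P = 3.09 atm = 3.131×10^5 Pa; ρ = 413 kg/m³; g = 9.810 m/s².
h = 77.28 m
77.28 m × (1 in / 0.02540 m) = 3042 in

3040 in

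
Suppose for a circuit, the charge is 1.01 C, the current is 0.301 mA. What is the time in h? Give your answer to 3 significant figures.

0.932 h

Rearranging q = I·t for t: t = q/I.
q = 1.01 C; I = 0.301 mA = 3.010×10^-4 A.
t = 3355 s
3355 s × (1 h / 3600 s) = 0.9321 h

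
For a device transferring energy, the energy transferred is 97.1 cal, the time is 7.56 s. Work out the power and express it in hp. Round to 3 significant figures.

0.0721 hp

Directly: P = W/t.
W = 97.1 cal = 406.3 J; t = 7.56 s.
P = 53.74 W  (the unit combination reduces to kg·m²/s³ = W)
53.74 W × (1 hp / 745.7 W) = 0.07207 hp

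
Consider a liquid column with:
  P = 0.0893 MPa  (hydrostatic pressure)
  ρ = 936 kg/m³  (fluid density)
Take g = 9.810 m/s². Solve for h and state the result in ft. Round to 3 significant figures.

31.9 ft

Rearranging P = ρ·g·h for h: h = P/(ρ·g).
P = 0.0893 MPa = 89300 Pa; ρ = 936 kg/m³; g = 9.810 m/s².
h = 9.725 m
9.725 m × (1 ft / 0.3048 m) = 31.91 ft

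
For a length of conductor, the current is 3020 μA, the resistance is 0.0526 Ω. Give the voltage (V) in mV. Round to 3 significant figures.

From Ohm's law: V = IR.
I = 3020 μA = 0.003020 A; R = 0.0526 Ω.
V = 1.589×10^-4 V
1.589×10^-4 V × (1 mV / 0.001000 V) = 0.1589 mV

0.159 mV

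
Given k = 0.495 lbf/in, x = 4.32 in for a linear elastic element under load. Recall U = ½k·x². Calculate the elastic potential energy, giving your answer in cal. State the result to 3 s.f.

0.125 cal

U is given directly by: U = ½kx².
k = 0.495 lbf/in = 86.69 N/m; x = 4.32 in = 0.1097 m.
U = 0.5219 J
0.5219 J × (1 cal / 4.184 J) = 0.1247 cal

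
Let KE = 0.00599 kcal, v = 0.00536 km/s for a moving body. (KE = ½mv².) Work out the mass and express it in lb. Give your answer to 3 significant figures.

Rearranging KE = ½mv² for m: m = 2·KE/v².
KE = 0.00599 kcal = 25.06 J; v = 0.00536 km/s = 5.360 m/s.
m = 1.745 kg
1.745 kg × (1 lb / 0.4536 kg) = 3.846 lb

3.85 lb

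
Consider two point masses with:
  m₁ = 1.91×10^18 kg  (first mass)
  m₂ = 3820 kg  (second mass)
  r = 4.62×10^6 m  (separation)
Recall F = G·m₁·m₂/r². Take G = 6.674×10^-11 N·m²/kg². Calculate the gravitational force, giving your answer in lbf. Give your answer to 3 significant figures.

From Newton's law of gravitation: F = Gm₁m₂/r².
m₁ = 1.91×10^18 kg; m₂ = 3820 kg; r = 4.62×10^6 m; G = 6.674×10^-11 N·m²/kg².
F = 0.02281 N  (the unit combination reduces to kg·m/s² = N)
0.02281 N × (1 lbf / 4.448 N) = 0.005129 lbf

0.00513 lbf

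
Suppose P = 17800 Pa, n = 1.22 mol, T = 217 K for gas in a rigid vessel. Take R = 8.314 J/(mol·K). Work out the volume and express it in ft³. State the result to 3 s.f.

Rearranging: V = nRT/P.
P = 17800 Pa; n = 1.22 mol; T = 217 K; R = 8.314 J/(mol·K).
V = 0.1237 m³
0.1237 m³ × (1 ft³ / 0.02832 m³) = 4.367 ft³

4.37 ft³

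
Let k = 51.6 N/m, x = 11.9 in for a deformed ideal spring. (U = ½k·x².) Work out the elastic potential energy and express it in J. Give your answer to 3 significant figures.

2.36 J

Directly: U = ½kx².
k = 51.6 N/m; x = 11.9 in = 0.3023 m.
U = 2.357 J  (the unit combination reduces to kg·m²/s² = J)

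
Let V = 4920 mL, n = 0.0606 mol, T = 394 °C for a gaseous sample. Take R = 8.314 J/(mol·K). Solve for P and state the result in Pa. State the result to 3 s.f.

68300 Pa

From the ideal-gas law: P = nRT/V.
V = 4920 mL = 0.004920 m³; n = 0.0606 mol; T = 394 °C = 667.1 K; R = 8.314 J/(mol·K).
P = 68319 Pa  (the unit combination reduces to kg/(m·s²) = Pa)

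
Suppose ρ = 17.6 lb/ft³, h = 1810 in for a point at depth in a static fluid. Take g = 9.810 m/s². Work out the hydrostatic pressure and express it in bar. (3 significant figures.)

1.27 bar

P is given directly by: P = ρgh.
ρ = 17.6 lb/ft³ = 281.9 kg/m³; h = 1810 in = 45.97 m; g = 9.810 m/s².
P = 1.271×10^5 Pa
1.271×10^5 Pa × (1 bar / 1.000×10^5 Pa) = 1.271 bar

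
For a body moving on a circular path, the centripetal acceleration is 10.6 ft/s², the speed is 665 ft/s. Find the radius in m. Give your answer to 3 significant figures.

12700 m

Rearranging a = v²/r for r: r = v²/a.
a = 10.6 ft/s² = 3.231 m/s²; v = 665 ft/s = 202.7 m/s.
r = 12716 m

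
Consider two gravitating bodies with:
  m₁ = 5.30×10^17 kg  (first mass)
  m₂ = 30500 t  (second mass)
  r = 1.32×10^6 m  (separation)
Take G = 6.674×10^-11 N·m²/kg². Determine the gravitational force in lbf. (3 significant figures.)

139 lbf

From Newton's law of gravitation: F = Gm₁m₂/r².
m₁ = 5.30×10^17 kg; m₂ = 30500 t = 3.050×10^7 kg; r = 1.32×10^6 m; G = 6.674×10^-11 N·m²/kg².
F = 619.2 N
619.2 N × (1 lbf / 4.448 N) = 139.2 lbf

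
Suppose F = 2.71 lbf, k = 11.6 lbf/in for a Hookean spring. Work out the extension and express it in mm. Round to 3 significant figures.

From Hooke's law: x = F/k.
F = 2.71 lbf = 12.05 N; k = 11.6 lbf/in = 2031 N/m.
x = 0.005934 m
0.005934 m × (1 mm / 0.001000 m) = 5.934 mm

5.93 mm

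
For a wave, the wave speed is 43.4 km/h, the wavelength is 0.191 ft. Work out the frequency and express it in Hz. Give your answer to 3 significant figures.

Solving v = f·λ for f: f = v/λ.
v = 43.4 km/h = 12.06 m/s; λ = 0.191 ft = 0.05822 m.
f = 207.1 Hz

207 Hz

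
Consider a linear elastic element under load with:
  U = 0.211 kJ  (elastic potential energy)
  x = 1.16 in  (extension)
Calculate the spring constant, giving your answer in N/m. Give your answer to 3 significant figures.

4.86×10^5 N/m

Rearranging U = ½k·x² for k: k = 2U/x².
U = 0.211 kJ = 211.0 J; x = 1.16 in = 0.02946 m.
k = 4.861×10^5 N/m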